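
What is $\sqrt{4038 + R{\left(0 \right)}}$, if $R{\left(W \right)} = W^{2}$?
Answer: $\sqrt{4038} \approx 63.545$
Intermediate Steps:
$\sqrt{4038 + R{\left(0 \right)}} = \sqrt{4038 + 0^{2}} = \sqrt{4038 + 0} = \sqrt{4038}$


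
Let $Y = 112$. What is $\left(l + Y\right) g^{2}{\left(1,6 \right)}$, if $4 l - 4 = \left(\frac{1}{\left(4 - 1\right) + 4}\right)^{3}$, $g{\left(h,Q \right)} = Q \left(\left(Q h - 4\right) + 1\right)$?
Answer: $\frac{12557997}{343} \approx 36612.0$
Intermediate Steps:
$g{\left(h,Q \right)} = Q \left(-3 + Q h\right)$ ($g{\left(h,Q \right)} = Q \left(\left(-4 + Q h\right) + 1\right) = Q \left(-3 + Q h\right)$)
$l = \frac{1373}{1372}$ ($l = 1 + \frac{\left(\frac{1}{\left(4 - 1\right) + 4}\right)^{3}}{4} = 1 + \frac{\left(\frac{1}{3 + 4}\right)^{3}}{4} = 1 + \frac{\left(\frac{1}{7}\right)^{3}}{4} = 1 + \frac{1}{4 \cdot 343} = 1 + \frac{1}{4} \cdot \frac{1}{343} = 1 + \frac{1}{1372} = \frac{1373}{1372} \approx 1.0007$)
$\left(l + Y\right) g^{2}{\left(1,6 \right)} = \left(\frac{1373}{1372} + 112\right) \left(6 \left(-3 + 6 \cdot 1\right)\right)^{2} = \frac{155037 \left(6 \left(-3 + 6\right)\right)^{2}}{1372} = \frac{155037 \left(6 \cdot 3\right)^{2}}{1372} = \frac{155037 \cdot 18^{2}}{1372} = \frac{155037}{1372} \cdot 324 = \frac{12557997}{343}$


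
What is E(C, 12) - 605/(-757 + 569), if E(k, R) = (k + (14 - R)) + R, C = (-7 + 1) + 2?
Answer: 2485/188 ≈ 13.218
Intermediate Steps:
C = -4 (C = -6 + 2 = -4)
E(k, R) = 14 + k (E(k, R) = (14 + k - R) + R = 14 + k)
E(C, 12) - 605/(-757 + 569) = (14 - 4) - 605/(-757 + 569) = 10 - 605/(-188) = 10 - 1/188*(-605) = 10 + 605/188 = 2485/188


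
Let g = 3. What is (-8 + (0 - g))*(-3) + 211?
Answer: 244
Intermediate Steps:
(-8 + (0 - g))*(-3) + 211 = (-8 + (0 - 1*3))*(-3) + 211 = (-8 + (0 - 3))*(-3) + 211 = (-8 - 3)*(-3) + 211 = -11*(-3) + 211 = 33 + 211 = 244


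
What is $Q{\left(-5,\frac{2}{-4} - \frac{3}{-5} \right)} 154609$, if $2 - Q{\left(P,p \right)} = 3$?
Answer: $-154609$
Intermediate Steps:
$Q{\left(P,p \right)} = -1$ ($Q{\left(P,p \right)} = 2 - 3 = -1$)
$Q{\left(-5,\frac{2}{-4} - \frac{3}{-5} \right)} 154609 = \left(-1\right) 154609 = -154609$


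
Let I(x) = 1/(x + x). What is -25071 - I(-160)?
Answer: -8022719/320 ≈ -25071.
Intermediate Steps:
I(x) = 1/(2*x)
-25071 - I(-160) = -25071 - 1/(2*(-160)) = -25071 - (-1)/(2*160) = -25071 - 1*(-1/320) = -25071 + 1/320 = -8022719/320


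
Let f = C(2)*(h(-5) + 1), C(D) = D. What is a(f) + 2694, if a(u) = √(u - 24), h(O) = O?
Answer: 2694 + 4*I*√2 ≈ 2694.0 + 5.6569*I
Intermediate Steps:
f = -8 (f = 2*(-5 + 1) = 2*(-4) = -8)
a(u) = √(-24 + u)
a(f) + 2694 = √(-24 - 8) + 2694 = √(-32) + 2694 = 4*I*√2 + 2694 = 2694 + 4*I*√2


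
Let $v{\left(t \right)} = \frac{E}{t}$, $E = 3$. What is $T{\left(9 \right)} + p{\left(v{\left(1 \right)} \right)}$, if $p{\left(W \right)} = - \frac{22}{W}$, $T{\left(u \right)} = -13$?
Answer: $- \frac{61}{3} \approx -20.333$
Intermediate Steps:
$v{\left(t \right)} = \frac{3}{t}$
$T{\left(9 \right)} + p{\left(v{\left(1 \right)} \right)} = -13 - \frac{22}{3 \cdot 1^{-1}} = -13 - \frac{22}{3 \cdot 1} = -13 - \frac{22}{3} = - \frac{61}{3}$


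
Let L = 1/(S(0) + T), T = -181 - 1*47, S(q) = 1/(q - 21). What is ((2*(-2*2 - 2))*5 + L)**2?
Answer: 82576344321/22934521 ≈ 3600.5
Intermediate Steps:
S(q) = 1/(-21 + q)
T = -228 (T = -181 - 47 = -228)
L = -21/4789 (L = 1/(1/(-21 + 0) - 228) = 1/(1/(-21) - 228) = 1/(-1/21 - 228) = 1/(-4789/21) = -21/4789 ≈ -0.0043850)
((2*(-2*2 - 2))*5 + L)**2 = ((2*(-2*2 - 2))*5 - 21/4789)**2 = ((2*(-4 - 2))*5 - 21/4789)**2 = ((2*(-6))*5 - 21/4789)**2 = (-12*5 - 21/4789)**2 = (-60 - 21/4789)**2 = (-287361/4789)**2 = 82576344321/22934521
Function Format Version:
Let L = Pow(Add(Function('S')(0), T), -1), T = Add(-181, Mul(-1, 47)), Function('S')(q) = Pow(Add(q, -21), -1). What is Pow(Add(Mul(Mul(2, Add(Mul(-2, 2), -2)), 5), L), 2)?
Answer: Rational(82576344321, 22934521) ≈ 3600.5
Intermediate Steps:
Function('S')(q) = Pow(Add(-21, q), -1)
T = -228 (T = Add(-181, -47) = -228)
L = Rational(-21, 4789) (L = Pow(Add(Pow(Add(-21, 0), -1), -228), -1) = Pow(Add(Pow(-21, -1), -228), -1) = Pow(Add(Rational(-1, 21), -228), -1) = Pow(Rational(-4789, 21), -1) = Rational(-21, 4789) ≈ -0.0043850)
Pow(Add(Mul(Mul(2, Add(Mul(-2, 2), -2)), 5), L), 2) = Pow(Add(Mul(Mul(2, Add(Mul(-2, 2), -2)), 5), Rational(-21, 4789)), 2) = Pow(Add(Mul(Mul(2, Add(-4, -2)), 5), Rational(-21, 4789)), 2) = Pow(Add(Mul(Mul(2, -6), 5), Rational(-21, 4789)), 2) = Pow(Add(Mul(-12, 5), Rational(-21, 4789)), 2) = Pow(Add(-60, Rational(-21, 4789)), 2) = Pow(Rational(-287361, 4789), 2) = Rational(82576344321, 22934521)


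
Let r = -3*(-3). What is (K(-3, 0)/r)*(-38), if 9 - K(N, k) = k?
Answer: -38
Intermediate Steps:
K(N, k) = 9 - k
r = 9
(K(-3, 0)/r)*(-38) = ((9 - 1*0)/9)*(-38) = ((9 + 0)*(⅑))*(-38) = (9*(⅑))*(-38) = 1*(-38) = -38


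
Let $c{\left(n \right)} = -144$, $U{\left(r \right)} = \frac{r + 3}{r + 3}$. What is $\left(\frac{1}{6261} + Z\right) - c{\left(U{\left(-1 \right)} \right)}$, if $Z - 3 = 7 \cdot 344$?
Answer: $\frac{15996856}{6261} \approx 2555.0$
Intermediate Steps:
$Z = 2411$ ($Z = 3 + 7 \cdot 344 = 3 + 2408 = 2411$)
$U{\left(r \right)} = 1$ ($U{\left(r \right)} = \frac{3 + r}{3 + r} = 1$)
$\left(\frac{1}{6261} + Z\right) - c{\left(U{\left(-1 \right)} \right)} = \left(\frac{1}{6261} + 2411\right) - -144 = \left(\frac{1}{6261} + 2411\right) + 144 = \frac{15095272}{6261} + 144 = \frac{15996856}{6261}$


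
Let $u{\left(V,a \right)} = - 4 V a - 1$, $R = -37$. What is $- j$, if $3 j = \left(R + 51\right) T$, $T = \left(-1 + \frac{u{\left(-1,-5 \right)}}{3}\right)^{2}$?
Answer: $- \frac{896}{3} \approx -298.67$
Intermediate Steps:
$u{\left(V,a \right)} = -1 - 4 V a$ ($u{\left(V,a \right)} = - 4 V a - 1 = -1 - 4 V a$)
$T = 64$ ($T = \left(-1 + \frac{-1 - \left(-4\right) \left(-5\right)}{3}\right)^{2} = \left(-1 + \left(-1 - 20\right) \frac{1}{3}\right)^{2} = \left(-1 - 7\right)^{2} = \left(-8\right)^{2} = 64$)
$j = \frac{896}{3}$ ($j = \frac{\left(-37 + 51\right) 64}{3} = \frac{14 \cdot 64}{3} = \frac{1}{3} \cdot 896 = \frac{896}{3} \approx 298.67$)
$- j = \left(-1\right) \frac{896}{3} = - \frac{896}{3}$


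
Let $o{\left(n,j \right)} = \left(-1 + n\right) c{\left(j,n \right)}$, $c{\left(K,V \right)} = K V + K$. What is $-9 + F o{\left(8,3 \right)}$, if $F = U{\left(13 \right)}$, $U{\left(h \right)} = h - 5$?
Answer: $1503$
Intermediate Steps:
$U{\left(h \right)} = -5 + h$
$F = 8$ ($F = -5 + 13 = 8$)
$c{\left(K,V \right)} = K + K V$
$o{\left(n,j \right)} = j \left(1 + n\right) \left(-1 + n\right)$ ($o{\left(n,j \right)} = \left(-1 + n\right) j \left(1 + n\right) = j \left(1 + n\right) \left(-1 + n\right)$)
$-9 + F o{\left(8,3 \right)} = -9 + 8 \cdot 3 \left(-1 + 8^{2}\right) = -9 + 8 \cdot 3 \left(-1 + 64\right) = -9 + 8 \cdot 3 \cdot 63 = -9 + 8 \cdot 189 = -9 + 1512 = 1503$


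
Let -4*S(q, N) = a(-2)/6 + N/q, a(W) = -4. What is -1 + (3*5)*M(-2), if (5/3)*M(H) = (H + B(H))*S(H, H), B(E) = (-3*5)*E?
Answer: -22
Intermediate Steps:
B(E) = -15*E
S(q, N) = 1/6 - N/(4*q) (S(q, N) = -(-4/6 + N/q)/4 = -(-4*1/6 + N/q)/4 = -(-2/3 + N/q)/4 = 1/6 - N/(4*q))
M(H) = 7*H/10 (M(H) = 3*((H - 15*H)*((-H/4 + H/6)/H))/5 = 3*((-14*H)*((-H/12)/H))/5 = 3*(-14*H*(-1/12))/5 = 3*(7*H/6)/5 = 7*H/10)
-1 + (3*5)*M(-2) = -1 + (3*5)*((7/10)*(-2)) = -1 + 15*(-7/5) = -1 - 21 = -22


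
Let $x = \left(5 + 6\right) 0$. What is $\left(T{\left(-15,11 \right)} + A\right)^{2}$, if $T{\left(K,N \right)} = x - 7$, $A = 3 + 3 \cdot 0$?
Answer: $16$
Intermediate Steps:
$A = 3$ ($A = 3 + 0 = 3$)
$x = 0$ ($x = 11 \cdot 0 = 0$)
$T{\left(K,N \right)} = -7$ ($T{\left(K,N \right)} = 0 - 7 = -7$)
$\left(T{\left(-15,11 \right)} + A\right)^{2} = \left(-7 + 3\right)^{2} = \left(-4\right)^{2} = 16$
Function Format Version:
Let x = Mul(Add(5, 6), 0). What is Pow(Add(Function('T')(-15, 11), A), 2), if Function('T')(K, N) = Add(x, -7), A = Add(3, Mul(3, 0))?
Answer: 16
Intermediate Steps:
A = 3 (A = Add(3, 0) = 3)
x = 0 (x = Mul(11, 0) = 0)
Function('T')(K, N) = -7 (Function('T')(K, N) = Add(0, -7) = -7)
Pow(Add(Function('T')(-15, 11), A), 2) = Pow(Add(-7, 3), 2) = Pow(-4, 2) = 16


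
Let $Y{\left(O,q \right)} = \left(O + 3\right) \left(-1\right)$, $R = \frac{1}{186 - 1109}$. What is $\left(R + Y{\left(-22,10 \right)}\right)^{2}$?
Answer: $\frac{307511296}{851929} \approx 360.96$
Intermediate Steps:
$R = - \frac{1}{923}$ ($R = \frac{1}{-923} = - \frac{1}{923} \approx -0.0010834$)
$Y{\left(O,q \right)} = -3 - O$ ($Y{\left(O,q \right)} = \left(3 + O\right) \left(-1\right) = -3 - O$)
$\left(R + Y{\left(-22,10 \right)}\right)^{2} = \left(- \frac{1}{923} - -19\right)^{2} = \left(- \frac{1}{923} + \left(-3 + 22\right)\right)^{2} = \left(- \frac{1}{923} + 19\right)^{2} = \left(\frac{17536}{923}\right)^{2} = \frac{307511296}{851929}$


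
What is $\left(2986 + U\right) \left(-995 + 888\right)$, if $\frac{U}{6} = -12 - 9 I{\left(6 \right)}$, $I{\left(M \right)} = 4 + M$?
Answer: $-254018$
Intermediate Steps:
$U = -612$ ($U = 6 \left(-12 - 9 \left(4 + 6\right)\right) = 6 \left(-12 - 90\right) = 6 \left(-102\right) = -612$)
$\left(2986 + U\right) \left(-995 + 888\right) = \left(2986 - 612\right) \left(-995 + 888\right) = 2374 \left(-107\right) = -254018$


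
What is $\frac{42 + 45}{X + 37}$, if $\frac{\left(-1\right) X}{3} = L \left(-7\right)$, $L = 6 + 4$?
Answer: $\frac{87}{247} \approx 0.35223$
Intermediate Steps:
$L = 10$
$X = 210$ ($X = - 3 \cdot 10 \left(-7\right) = \left(-3\right) \left(-70\right) = 210$)
$\frac{42 + 45}{X + 37} = \frac{42 + 45}{210 + 37} = \frac{1}{247} \cdot 87 = \frac{87}{247}$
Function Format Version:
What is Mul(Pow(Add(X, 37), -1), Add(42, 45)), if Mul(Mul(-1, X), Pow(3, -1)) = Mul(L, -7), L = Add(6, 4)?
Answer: Rational(87, 247) ≈ 0.35223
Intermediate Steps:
L = 10
X = 210 (X = Mul(-3, Mul(10, -7)) = Mul(-3, -70) = 210)
Mul(Pow(Add(X, 37), -1), Add(42, 45)) = Mul(Pow(Add(210, 37), -1), Add(42, 45)) = Mul(Pow(247, -1), 87) = Mul(Rational(1, 247), 87) = Rational(87, 247)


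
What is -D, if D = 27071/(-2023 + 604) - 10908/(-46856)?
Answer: 28476371/1511106 ≈ 18.845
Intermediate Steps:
D = -28476371/1511106 (D = 27071/(-1419) - 10908*(-1/46856) = 27071*(-1/1419) + 2727/11714 = -2461/129 + 2727/11714 = -28476371/1511106 ≈ -18.845)
-D = -1*(-28476371/1511106) = 28476371/1511106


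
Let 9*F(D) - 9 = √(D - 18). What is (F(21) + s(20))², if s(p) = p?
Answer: (189 + √3)²/81 ≈ 449.12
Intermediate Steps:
F(D) = 1 + √(-18 + D)/9 (F(D) = 1 + √(D - 18)/9 = 1 + √(-18 + D)/9)
(F(21) + s(20))² = ((1 + √(-18 + 21)/9) + 20)² = ((1 + √3/9) + 20)² = (21 + √3/9)²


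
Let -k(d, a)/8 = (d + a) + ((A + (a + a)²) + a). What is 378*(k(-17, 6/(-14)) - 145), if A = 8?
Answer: -190566/7 ≈ -27224.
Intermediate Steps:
k(d, a) = -64 - 32*a² - 16*a - 8*d (k(d, a) = -8*((d + a) + ((8 + (a + a)²) + a)) = -8*((a + d) + ((8 + (2*a)²) + a)) = -8*((a + d) + ((8 + 4*a²) + a)) = -8*((a + d) + (8 + a + 4*a²)) = -8*(8 + d + 2*a + 4*a²) = -64 - 32*a² - 16*a - 8*d)
378*(k(-17, 6/(-14)) - 145) = 378*((-64 - 32*(6/(-14))² - 96/(-14) - 8*(-17)) - 145) = 378*((-64 - 32*(6*(-1/14))² - 96*(-1)/14 + 136) - 145) = 378*((-64 - 32*(-3/7)² - 16*(-3/7) + 136) - 145) = 378*((-64 - 32*9/49 + 48/7 + 136) - 145) = 378*((-64 - 288/49 + 48/7 + 136) - 145) = 378*(3576/49 - 145) = 378*(-3529/49) = -190566/7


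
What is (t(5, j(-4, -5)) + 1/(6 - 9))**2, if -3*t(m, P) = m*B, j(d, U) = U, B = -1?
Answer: 16/9 ≈ 1.7778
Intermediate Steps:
t(m, P) = m/3 (t(m, P) = -m*(-1)/3 = -(-1)*m/3 = m/3)
(t(5, j(-4, -5)) + 1/(6 - 9))**2 = ((1/3)*5 + 1/(6 - 9))**2 = (5/3 + 1/(-3))**2 = (5/3 - 1/3)**2 = (4/3)**2 = 16/9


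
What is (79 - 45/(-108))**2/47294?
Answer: 908209/6810336 ≈ 0.13336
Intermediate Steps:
(79 - 45/(-108))**2/47294 = (79 - 45*(-1/108))**2*(1/47294) = (79 + 5/12)**2*(1/47294) = (953/12)**2*(1/47294) = (908209/144)*(1/47294) = 908209/6810336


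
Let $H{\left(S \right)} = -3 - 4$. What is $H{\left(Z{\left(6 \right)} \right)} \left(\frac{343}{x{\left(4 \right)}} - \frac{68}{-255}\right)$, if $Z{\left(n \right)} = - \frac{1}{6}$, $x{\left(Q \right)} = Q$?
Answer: $- \frac{36127}{60} \approx -602.12$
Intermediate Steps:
$Z{\left(n \right)} = - \frac{1}{6}$ ($Z{\left(n \right)} = \left(-1\right) \frac{1}{6} = - \frac{1}{6}$)
$H{\left(S \right)} = -7$ ($H{\left(S \right)} = -3 - 4 = -7$)
$H{\left(Z{\left(6 \right)} \right)} \left(\frac{343}{x{\left(4 \right)}} - \frac{68}{-255}\right) = - 7 \left(\frac{343}{4} - \frac{68}{-255}\right) = - 7 \left(343 \cdot \frac{1}{4} - - \frac{4}{15}\right) = - 7 \left(\frac{343}{4} + \frac{4}{15}\right) = \left(-7\right) \frac{5161}{60} = - \frac{36127}{60}$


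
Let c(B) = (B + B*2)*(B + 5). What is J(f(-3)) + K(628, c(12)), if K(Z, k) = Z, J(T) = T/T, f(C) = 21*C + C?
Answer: 629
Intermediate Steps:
f(C) = 22*C
J(T) = 1
c(B) = 3*B*(5 + B) (c(B) = (B + 2*B)*(5 + B) = (3*B)*(5 + B) = 3*B*(5 + B))
J(f(-3)) + K(628, c(12)) = 1 + 628 = 629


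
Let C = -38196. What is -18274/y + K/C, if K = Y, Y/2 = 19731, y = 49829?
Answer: -444057617/317211414 ≈ -1.3999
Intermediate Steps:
Y = 39462 (Y = 2*19731 = 39462)
K = 39462
-18274/y + K/C = -18274/49829 + 39462/(-38196) = -18274*1/49829 + 39462*(-1/38196) = -18274/49829 - 6577/6366 = -444057617/317211414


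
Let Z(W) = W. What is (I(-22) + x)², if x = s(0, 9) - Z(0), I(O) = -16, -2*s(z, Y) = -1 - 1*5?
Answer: 169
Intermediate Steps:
s(z, Y) = 3 (s(z, Y) = -(-1 - 1*5)/2 = -(-1 - 5)/2 = -½*(-6) = 3)
x = 3 (x = 3 - 1*0 = 3 + 0 = 3)
(I(-22) + x)² = (-16 + 3)² = (-13)² = 169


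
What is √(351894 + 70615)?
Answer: √422509 ≈ 650.01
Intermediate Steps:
√(351894 + 70615) = √422509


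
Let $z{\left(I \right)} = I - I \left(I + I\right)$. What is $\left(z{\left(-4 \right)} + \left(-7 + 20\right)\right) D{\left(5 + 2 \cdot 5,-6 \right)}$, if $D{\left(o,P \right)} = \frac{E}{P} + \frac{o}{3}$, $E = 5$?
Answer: $- \frac{575}{6} \approx -95.833$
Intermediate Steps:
$z{\left(I \right)} = I - 2 I^{2}$ ($z{\left(I \right)} = I - I 2 I = I - 2 I^{2}$)
$D{\left(o,P \right)} = \frac{5}{P} + \frac{o}{3}$
$\left(z{\left(-4 \right)} + \left(-7 + 20\right)\right) D{\left(5 + 2 \cdot 5,-6 \right)} = \left(- 4 \left(1 - -8\right) + \left(-7 + 20\right)\right) \left(\frac{5}{-6} + \frac{5 + 2 \cdot 5}{3}\right) = \left(- 4 \left(1 + 8\right) + 13\right) \left(5 \left(- \frac{1}{6}\right) + \frac{5 + 10}{3}\right) = \left(\left(-4\right) 9 + 13\right) \left(- \frac{5}{6} + \frac{1}{3} \cdot 15\right) = \left(-36 + 13\right) \left(- \frac{5}{6} + 5\right) = \left(-23\right) \frac{25}{6} = - \frac{575}{6}$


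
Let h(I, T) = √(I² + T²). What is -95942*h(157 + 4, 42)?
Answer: -671594*√565 ≈ -1.5964e+7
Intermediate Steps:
-95942*h(157 + 4, 42) = -95942*√((157 + 4)² + 42²) = -95942*√(161² + 1764) = -95942*√(25921 + 1764) = -95942*√27685 = -95942*7*√565 = -671594*√565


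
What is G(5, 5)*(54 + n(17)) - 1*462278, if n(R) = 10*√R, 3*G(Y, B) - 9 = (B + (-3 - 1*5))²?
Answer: -461954 + 60*√17 ≈ -4.6171e+5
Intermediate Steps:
G(Y, B) = 3 + (-8 + B)²/3 (G(Y, B) = 3 + (B + (-3 - 1*5))²/3 = 3 + (B + (-3 - 5))²/3 = 3 + (B - 8)²/3 = 3 + (-8 + B)²/3)
G(5, 5)*(54 + n(17)) - 1*462278 = (3 + (-8 + 5)²/3)*(54 + 10*√17) - 1*462278 = (3 + (⅓)*(-3)²)*(54 + 10*√17) - 462278 = (3 + (⅓)*9)*(54 + 10*√17) - 462278 = (3 + 3)*(54 + 10*√17) - 462278 = 6*(54 + 10*√17) - 462278 = (324 + 60*√17) - 462278 = -461954 + 60*√17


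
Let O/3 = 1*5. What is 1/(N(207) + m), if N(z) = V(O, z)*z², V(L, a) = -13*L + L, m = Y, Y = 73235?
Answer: -1/7639585 ≈ -1.3090e-7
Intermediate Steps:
O = 15 (O = 3*(1*5) = 3*5 = 15)
m = 73235
V(L, a) = -12*L
N(z) = -180*z² (N(z) = (-12*15)*z² = -180*z²)
1/(N(207) + m) = 1/(-180*207² + 73235) = 1/(-180*42849 + 73235) = 1/(-7712820 + 73235) = 1/(-7639585) = -1/7639585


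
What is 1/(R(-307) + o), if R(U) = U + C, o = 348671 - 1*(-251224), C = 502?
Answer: 1/600090 ≈ 1.6664e-6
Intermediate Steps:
o = 599895 (o = 348671 + 251224 = 599895)
R(U) = 502 + U (R(U) = U + 502 = 502 + U)
1/(R(-307) + o) = 1/((502 - 307) + 599895) = 1/(195 + 599895) = 1/600090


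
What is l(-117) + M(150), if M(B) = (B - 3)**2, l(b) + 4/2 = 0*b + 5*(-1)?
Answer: 21602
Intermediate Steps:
l(b) = -7 (l(b) = -2 + (0*b + 5*(-1)) = -2 + (0 - 5) = -2 - 5 = -7)
M(B) = (-3 + B)**2
l(-117) + M(150) = -7 + (-3 + 150)**2 = -7 + 147**2 = -7 + 21609 = 21602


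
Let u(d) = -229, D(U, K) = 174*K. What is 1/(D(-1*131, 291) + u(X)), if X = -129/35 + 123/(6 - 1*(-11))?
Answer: 1/50405 ≈ 1.9839e-5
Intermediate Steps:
X = 2112/595 (X = -129*1/35 + 123/(6 + 11) = -129/35 + 123/17 = 2112/595 ≈ 3.5496)
1/(D(-1*131, 291) + u(X)) = 1/(174*291 - 229) = 1/(50634 - 229) = 1/50405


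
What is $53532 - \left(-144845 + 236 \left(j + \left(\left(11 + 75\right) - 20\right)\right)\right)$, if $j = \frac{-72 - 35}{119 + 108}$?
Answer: $\frac{41521079}{227} \approx 1.8291 \cdot 10^{5}$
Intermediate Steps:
$j = - \frac{107}{227} \approx -0.47137$
$53532 - \left(-144845 + 236 \left(j + \left(\left(11 + 75\right) - 20\right)\right)\right) = 53532 - \left(-144845 + 236 \left(- \frac{107}{227} + \left(\left(11 + 75\right) - 20\right)\right)\right) = 53532 + \left(- 236 \left(- \frac{107}{227} + \left(86 - 20\right)\right) + 144845\right) = 53532 + \left(- 236 \left(- \frac{107}{227} + 66\right) + 144845\right) = 53532 + \left(\left(-236\right) \frac{14875}{227} + 144845\right) = 53532 + \left(- \frac{3510500}{227} + 144845\right) = 53532 + \frac{29369315}{227} = \frac{41521079}{227}$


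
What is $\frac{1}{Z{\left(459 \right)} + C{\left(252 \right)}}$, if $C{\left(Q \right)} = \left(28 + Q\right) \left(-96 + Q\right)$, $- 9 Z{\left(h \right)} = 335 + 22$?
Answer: $\frac{3}{130921} \approx 2.2915 \cdot 10^{-5}$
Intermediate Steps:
$Z{\left(h \right)} = - \frac{119}{3}$ ($Z{\left(h \right)} = - \frac{335 + 22}{9} = \left(- \frac{1}{9}\right) 357 = - \frac{119}{3}$)
$C{\left(Q \right)} = \left(-96 + Q\right) \left(28 + Q\right)$
$\frac{1}{Z{\left(459 \right)} + C{\left(252 \right)}} = \frac{1}{- \frac{119}{3} - \left(19824 - 63504\right)} = \frac{1}{- \frac{119}{3} - -43680} = \frac{1}{- \frac{119}{3} + 43680} = \frac{1}{\frac{130921}{3}} = \frac{3}{130921}$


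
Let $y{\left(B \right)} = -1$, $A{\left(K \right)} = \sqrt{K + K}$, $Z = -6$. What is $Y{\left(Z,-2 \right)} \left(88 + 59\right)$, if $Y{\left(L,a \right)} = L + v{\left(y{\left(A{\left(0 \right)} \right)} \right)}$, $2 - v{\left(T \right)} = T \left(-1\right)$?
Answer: $-735$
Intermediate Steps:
$A{\left(K \right)} = \sqrt{2} \sqrt{K}$ ($A{\left(K \right)} = \sqrt{2 K} = \sqrt{2} \sqrt{K}$)
$v{\left(T \right)} = 2 + T$ ($v{\left(T \right)} = 2 - T \left(-1\right) = 2 - - T = 2 + T$)
$Y{\left(L,a \right)} = 1 + L$ ($Y{\left(L,a \right)} = L + \left(2 - 1\right) = L + 1 = 1 + L$)
$Y{\left(Z,-2 \right)} \left(88 + 59\right) = \left(1 - 6\right) \left(88 + 59\right) = \left(-5\right) 147 = -735$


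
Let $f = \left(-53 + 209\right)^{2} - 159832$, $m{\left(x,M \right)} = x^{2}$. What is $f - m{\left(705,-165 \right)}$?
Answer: $-632521$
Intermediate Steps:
$f = -135496$ ($f = 156^{2} - 159832 = 24336 - 159832 = -135496$)
$f - m{\left(705,-165 \right)} = -135496 - 705^{2} = -135496 - 497025 = -632521$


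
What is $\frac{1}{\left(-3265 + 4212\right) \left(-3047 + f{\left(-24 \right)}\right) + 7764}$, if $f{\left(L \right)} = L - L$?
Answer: $- \frac{1}{2877745} \approx -3.4749 \cdot 10^{-7}$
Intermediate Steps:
$f{\left(L \right)} = 0$
$\frac{1}{\left(-3265 + 4212\right) \left(-3047 + f{\left(-24 \right)}\right) + 7764} = \frac{1}{\left(-3265 + 4212\right) \left(-3047 + 0\right) + 7764} = \frac{1}{947 \left(-3047\right) + 7764} = \frac{1}{-2885509 + 7764} = \frac{1}{-2877745} = - \frac{1}{2877745}$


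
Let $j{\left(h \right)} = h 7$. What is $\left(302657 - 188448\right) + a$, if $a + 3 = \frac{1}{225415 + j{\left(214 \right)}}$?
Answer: $\frac{25914826079}{226913} \approx 1.1421 \cdot 10^{5}$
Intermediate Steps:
$j{\left(h \right)} = 7 h$
$a = - \frac{680738}{226913}$ ($a = -3 + \frac{1}{225415 + 7 \cdot 214} = -3 + \frac{1}{225415 + 1498} = -3 + \frac{1}{226913} = - \frac{680738}{226913} \approx -3.0$)
$\left(302657 - 188448\right) + a = \left(302657 - 188448\right) - \frac{680738}{226913} = 114209 - \frac{680738}{226913} = \frac{25914826079}{226913}$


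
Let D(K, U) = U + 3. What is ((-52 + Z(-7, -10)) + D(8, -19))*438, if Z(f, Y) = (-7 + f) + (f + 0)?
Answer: -38982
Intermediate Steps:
D(K, U) = 3 + U
Z(f, Y) = -7 + 2*f (Z(f, Y) = (-7 + f) + f = -7 + 2*f)
((-52 + Z(-7, -10)) + D(8, -19))*438 = ((-52 + (-7 + 2*(-7))) + (3 - 19))*438 = ((-52 + (-7 - 14)) - 16)*438 = ((-52 - 21) - 16)*438 = (-73 - 16)*438 = -89*438 = -38982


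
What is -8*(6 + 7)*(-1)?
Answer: 104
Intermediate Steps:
-8*(6 + 7)*(-1) = -8*13*(-1) = -104*(-1) = 104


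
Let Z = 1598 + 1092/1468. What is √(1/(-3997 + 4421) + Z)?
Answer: 3*√1075327800234/77804 ≈ 39.984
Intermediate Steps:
Z = 586739/367 (Z = 1598 + 1092*(1/1468) = 1598 + 273/367 = 586739/367 ≈ 1598.7)
√(1/(-3997 + 4421) + Z) = √(1/(-3997 + 4421) + 586739/367) = √(1/424 + 586739/367) = √(248777703/155608) = 3*√1075327800234/77804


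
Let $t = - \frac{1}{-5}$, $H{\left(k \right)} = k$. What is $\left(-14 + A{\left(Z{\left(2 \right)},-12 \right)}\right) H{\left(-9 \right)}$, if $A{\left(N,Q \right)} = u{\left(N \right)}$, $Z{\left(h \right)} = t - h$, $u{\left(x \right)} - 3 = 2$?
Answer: $81$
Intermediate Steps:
$u{\left(x \right)} = 5$ ($u{\left(x \right)} = 3 + 2 = 5$)
$t = \frac{1}{5}$ ($t = \left(-1\right) \left(- \frac{1}{5}\right) = \frac{1}{5} \approx 0.2$)
$Z{\left(h \right)} = \frac{1}{5} - h$
$A{\left(N,Q \right)} = 5$
$\left(-14 + A{\left(Z{\left(2 \right)},-12 \right)}\right) H{\left(-9 \right)} = \left(-14 + 5\right) \left(-9\right) = \left(-9\right) \left(-9\right) = 81$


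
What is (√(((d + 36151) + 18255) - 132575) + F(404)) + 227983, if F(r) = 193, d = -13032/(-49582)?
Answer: 228176 + I*√48042011911933/24791 ≈ 2.2818e+5 + 279.59*I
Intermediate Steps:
d = 6516/24791 (d = -13032*(-1/49582) = 6516/24791 ≈ 0.26284)
(√(((d + 36151) + 18255) - 132575) + F(404)) + 227983 = (√(((6516/24791 + 36151) + 18255) - 132575) + 193) + 227983 = (√((896225957/24791 + 18255) - 132575) + 193) + 227983 = (√(1348785662/24791 - 132575) + 193) + 227983 = (√(-1937881163/24791) + 193) + 227983 = (I*√48042011911933/24791 + 193) + 227983 = (193 + I*√48042011911933/24791) + 227983 = 228176 + I*√48042011911933/24791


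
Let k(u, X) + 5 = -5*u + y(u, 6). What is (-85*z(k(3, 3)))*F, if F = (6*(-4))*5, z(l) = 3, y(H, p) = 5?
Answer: 30600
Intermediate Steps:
k(u, X) = -5*u (k(u, X) = -5 + (-5*u + 5) = -5 + (5 - 5*u) = -5*u)
F = -120 (F = -24*5 = -120)
(-85*z(k(3, 3)))*F = -85*3*(-120) = -255*(-120) = 30600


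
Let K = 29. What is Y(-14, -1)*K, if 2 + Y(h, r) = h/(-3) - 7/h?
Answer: 551/6 ≈ 91.833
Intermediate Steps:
Y(h, r) = -2 - 7/h - h/3 (Y(h, r) = -2 + (h/(-3) - 7/h) = -2 + (h*(-⅓) - 7/h) = -2 + (-h/3 - 7/h) = -2 + (-7/h - h/3) = -2 - 7/h - h/3)
Y(-14, -1)*K = (-2 - 7/(-14) - ⅓*(-14))*29 = (-2 - 7*(-1/14) + 14/3)*29 = (-2 + ½ + 14/3)*29 = (19/6)*29 = 551/6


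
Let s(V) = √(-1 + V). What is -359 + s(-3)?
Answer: -359 + 2*I ≈ -359.0 + 2.0*I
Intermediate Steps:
-359 + s(-3) = -359 + √(-1 - 3) = -359 + √(-4) = -359 + 2*I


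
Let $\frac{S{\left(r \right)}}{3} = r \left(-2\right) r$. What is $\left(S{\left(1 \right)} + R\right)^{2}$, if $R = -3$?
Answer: $81$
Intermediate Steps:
$S{\left(r \right)} = - 6 r^{2}$ ($S{\left(r \right)} = 3 r \left(-2\right) r = 3 - 2 r r = 3 \left(- 2 r^{2}\right) = - 6 r^{2}$)
$\left(S{\left(1 \right)} + R\right)^{2} = \left(- 6 \cdot 1^{2} - 3\right)^{2} = \left(\left(-6\right) 1 - 3\right)^{2} = \left(-6 - 3\right)^{2} = \left(-9\right)^{2} = 81$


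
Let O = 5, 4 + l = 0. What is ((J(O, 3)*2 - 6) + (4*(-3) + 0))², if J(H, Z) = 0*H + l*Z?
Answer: 1764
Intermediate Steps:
l = -4 (l = -4 + 0 = -4)
J(H, Z) = -4*Z (J(H, Z) = 0*H - 4*Z = 0 - 4*Z = -4*Z)
((J(O, 3)*2 - 6) + (4*(-3) + 0))² = ((-4*3*2 - 6) + (4*(-3) + 0))² = ((-12*2 - 6) + (-12 + 0))² = ((-24 - 6) - 12)² = (-30 - 12)² = (-42)² = 1764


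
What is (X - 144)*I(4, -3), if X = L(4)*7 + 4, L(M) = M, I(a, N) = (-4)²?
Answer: -1792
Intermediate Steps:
I(a, N) = 16
X = 32 (X = 4*7 + 4 = 28 + 4 = 32)
(X - 144)*I(4, -3) = (32 - 144)*16 = -112*16 = -1792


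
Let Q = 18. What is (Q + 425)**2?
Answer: 196249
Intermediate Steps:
(Q + 425)**2 = (18 + 425)**2 = 443**2 = 196249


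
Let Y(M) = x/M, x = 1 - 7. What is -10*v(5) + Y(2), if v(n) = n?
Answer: -53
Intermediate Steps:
x = -6
Y(M) = -6/M
-10*v(5) + Y(2) = -10*5 - 6/2 = -50 - 6*1/2 = -50 - 3 = -53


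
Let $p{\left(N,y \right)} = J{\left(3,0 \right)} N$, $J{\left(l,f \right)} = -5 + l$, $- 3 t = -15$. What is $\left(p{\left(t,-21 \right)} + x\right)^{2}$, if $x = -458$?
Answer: $219024$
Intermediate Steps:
$t = 5$ ($t = \left(- \frac{1}{3}\right) \left(-15\right) = 5$)
$p{\left(N,y \right)} = - 2 N$ ($p{\left(N,y \right)} = \left(-5 + 3\right) N = - 2 N$)
$\left(p{\left(t,-21 \right)} + x\right)^{2} = \left(\left(-2\right) 5 - 458\right)^{2} = \left(-10 - 458\right)^{2} = \left(-468\right)^{2} = 219024$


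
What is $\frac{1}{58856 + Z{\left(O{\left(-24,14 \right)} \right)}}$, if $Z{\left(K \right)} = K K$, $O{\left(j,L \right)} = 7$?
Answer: $\frac{1}{58905} \approx 1.6976 \cdot 10^{-5}$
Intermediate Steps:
$Z{\left(K \right)} = K^{2}$
$\frac{1}{58856 + Z{\left(O{\left(-24,14 \right)} \right)}} = \frac{1}{58856 + 7^{2}} = \frac{1}{58856 + 49} = \frac{1}{58905}$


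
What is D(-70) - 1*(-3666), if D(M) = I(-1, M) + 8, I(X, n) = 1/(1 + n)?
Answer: 253505/69 ≈ 3674.0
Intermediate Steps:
D(M) = 8 + 1/(1 + M) (D(M) = 1/(1 + M) + 8 = 8 + 1/(1 + M))
D(-70) - 1*(-3666) = (9 + 8*(-70))/(1 - 70) - 1*(-3666) = (9 - 560)/(-69) + 3666 = -1/69*(-551) + 3666 = 551/69 + 3666 = 253505/69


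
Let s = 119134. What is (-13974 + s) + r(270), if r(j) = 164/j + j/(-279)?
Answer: 440093092/4185 ≈ 1.0516e+5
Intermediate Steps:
r(j) = 164/j - j/279 (r(j) = 164/j + j*(-1/279) = 164/j - j/279)
(-13974 + s) + r(270) = (-13974 + 119134) + (164/270 - 1/279*270) = 105160 + (164*(1/270) - 30/31) = 105160 + (82/135 - 30/31) = 105160 - 1508/4185 = 440093092/4185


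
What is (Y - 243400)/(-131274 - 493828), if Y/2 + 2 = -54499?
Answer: 176201/312551 ≈ 0.56375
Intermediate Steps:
Y = -109002 (Y = -4 + 2*(-54499) = -4 - 108998 = -109002)
(Y - 243400)/(-131274 - 493828) = (-109002 - 243400)/(-131274 - 493828) = -352402/(-625102) = -352402*(-1/625102) = 176201/312551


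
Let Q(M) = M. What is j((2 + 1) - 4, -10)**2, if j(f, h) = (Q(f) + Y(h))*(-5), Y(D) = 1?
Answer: 0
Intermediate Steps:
j(f, h) = -5 - 5*f (j(f, h) = (f + 1)*(-5) = (1 + f)*(-5) = -5 - 5*f)
j((2 + 1) - 4, -10)**2 = (-5 - 5*((2 + 1) - 4))**2 = (-5 - 5*(3 - 4))**2 = (-5 - 5*(-1))**2 = (-5 + 5)**2 = 0**2 = 0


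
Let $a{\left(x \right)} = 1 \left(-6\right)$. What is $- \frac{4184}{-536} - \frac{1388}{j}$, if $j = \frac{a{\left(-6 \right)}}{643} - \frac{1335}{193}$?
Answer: $\frac{11990262053}{57590721} \approx 208.2$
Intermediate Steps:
$a{\left(x \right)} = -6$
$j = - \frac{859563}{124099}$ ($j = - \frac{6}{643} - \frac{1335}{193} = - \frac{859563}{124099} \approx -6.9264$)
$- \frac{4184}{-536} - \frac{1388}{j} = - \frac{4184}{-536} - \frac{1388}{- \frac{859563}{124099}} = \left(-4184\right) \left(- \frac{1}{536}\right) - - \frac{172249412}{859563} = \frac{523}{67} + \frac{172249412}{859563} = \frac{11990262053}{57590721}$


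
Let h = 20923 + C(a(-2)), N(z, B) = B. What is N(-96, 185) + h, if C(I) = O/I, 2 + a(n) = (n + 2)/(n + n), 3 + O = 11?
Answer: 21104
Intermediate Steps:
O = 8 (O = -3 + 11 = 8)
a(n) = -2 + (2 + n)/(2*n) (a(n) = -2 + (n + 2)/(n + n) = -2 + (2 + n)/((2*n)) = -2 + (2 + n)*(1/(2*n)) = -2 + (2 + n)/(2*n))
C(I) = 8/I
h = 20919 (h = 20923 + 8/(-3/2 + 1/(-2)) = 20923 + 8/(-3/2 - 1/2) = 20923 + 8/(-2) = 20923 + 8*(-1/2) = 20923 - 4 = 20919)
N(-96, 185) + h = 185 + 20919 = 21104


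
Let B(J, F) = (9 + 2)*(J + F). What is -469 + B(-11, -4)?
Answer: -634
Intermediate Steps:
B(J, F) = 11*F + 11*J (B(J, F) = 11*(F + J) = 11*F + 11*J)
-469 + B(-11, -4) = -469 + (11*(-4) + 11*(-11)) = -469 + (-44 - 121) = -469 - 165 = -634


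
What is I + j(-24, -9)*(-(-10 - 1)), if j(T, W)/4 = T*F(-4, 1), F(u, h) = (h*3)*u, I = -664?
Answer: 12008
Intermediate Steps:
F(u, h) = 3*h*u (F(u, h) = (3*h)*u = 3*h*u)
j(T, W) = -48*T (j(T, W) = 4*(T*(3*1*(-4))) = 4*(T*(-12)) = 4*(-12*T) = -48*T)
I + j(-24, -9)*(-(-10 - 1)) = -664 + (-48*(-24))*(-(-10 - 1)) = -664 + 1152*(-1*(-11)) = -664 + 1152*11 = -664 + 12672 = 12008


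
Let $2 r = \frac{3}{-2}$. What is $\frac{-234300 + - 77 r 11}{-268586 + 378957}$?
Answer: $- \frac{934659}{441484} \approx -2.1171$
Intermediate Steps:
$r = - \frac{3}{4}$ ($r = \frac{3 \frac{1}{-2}}{2} = \frac{3 \left(- \frac{1}{2}\right)}{2} = \frac{1}{2} \left(- \frac{3}{2}\right) = - \frac{3}{4} \approx -0.75$)
$\frac{-234300 + - 77 r 11}{-268586 + 378957} = \frac{-234300 + \left(-77\right) \left(- \frac{3}{4}\right) 11}{-268586 + 378957} = \frac{-234300 + \frac{231}{4} \cdot 11}{110371} = \left(-234300 + \frac{2541}{4}\right) \frac{1}{110371} = \left(- \frac{934659}{4}\right) \frac{1}{110371} = - \frac{934659}{441484}$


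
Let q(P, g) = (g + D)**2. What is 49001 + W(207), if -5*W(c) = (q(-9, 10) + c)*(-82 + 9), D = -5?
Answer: 261941/5 ≈ 52388.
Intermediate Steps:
q(P, g) = (-5 + g)**2 (q(P, g) = (g - 5)**2 = (-5 + g)**2)
W(c) = 365 + 73*c/5 (W(c) = -((-5 + 10)**2 + c)*(-82 + 9)/5 = -(5**2 + c)*(-73)/5 = -(25 + c)*(-73)/5 = -(-1825 - 73*c)/5 = 365 + 73*c/5)
49001 + W(207) = 49001 + (365 + (73/5)*207) = 49001 + (365 + 15111/5) = 49001 + 16936/5 = 261941/5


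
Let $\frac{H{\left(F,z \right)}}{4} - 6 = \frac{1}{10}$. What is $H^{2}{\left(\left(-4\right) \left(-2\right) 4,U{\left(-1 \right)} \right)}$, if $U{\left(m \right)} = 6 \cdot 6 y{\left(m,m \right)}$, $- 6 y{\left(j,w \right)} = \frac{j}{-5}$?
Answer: $\frac{14884}{25} \approx 595.36$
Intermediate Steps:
$y{\left(j,w \right)} = \frac{j}{30}$ ($y{\left(j,w \right)} = - \frac{j \frac{1}{-5}}{6} = - \frac{j \left(- \frac{1}{5}\right)}{6} = - \frac{\left(- \frac{1}{5}\right) j}{6} = \frac{j}{30}$)
$U{\left(m \right)} = \frac{6 m}{5}$ ($U{\left(m \right)} = 6 \cdot 6 \frac{m}{30} = 36 \frac{m}{30} = \frac{6 m}{5}$)
$H{\left(F,z \right)} = \frac{122}{5}$ ($H{\left(F,z \right)} = 24 + \frac{4}{10} = 24 + 4 \cdot \frac{1}{10} = 24 + \frac{2}{5} = \frac{122}{5}$)
$H^{2}{\left(\left(-4\right) \left(-2\right) 4,U{\left(-1 \right)} \right)} = \left(\frac{122}{5}\right)^{2} = \frac{14884}{25}$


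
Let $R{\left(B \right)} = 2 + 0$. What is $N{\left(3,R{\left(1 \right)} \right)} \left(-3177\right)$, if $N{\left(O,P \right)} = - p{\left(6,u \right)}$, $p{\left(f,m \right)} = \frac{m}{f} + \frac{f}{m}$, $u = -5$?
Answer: $- \frac{64599}{10} \approx -6459.9$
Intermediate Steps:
$R{\left(B \right)} = 2$
$p{\left(f,m \right)} = \frac{f}{m} + \frac{m}{f}$
$N{\left(O,P \right)} = \frac{61}{30}$ ($N{\left(O,P \right)} = - (\frac{6}{-5} - \frac{5}{6}) = - (6 \left(- \frac{1}{5}\right) - \frac{5}{6}) = - (- \frac{6}{5} - \frac{5}{6}) = \left(-1\right) \left(- \frac{61}{30}\right) = \frac{61}{30}$)
$N{\left(3,R{\left(1 \right)} \right)} \left(-3177\right) = \frac{61}{30} \left(-3177\right) = - \frac{64599}{10}$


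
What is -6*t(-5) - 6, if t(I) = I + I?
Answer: 54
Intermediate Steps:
t(I) = 2*I
-6*t(-5) - 6 = -12*(-5) - 6 = -6*(-10) - 6 = 60 - 6 = 54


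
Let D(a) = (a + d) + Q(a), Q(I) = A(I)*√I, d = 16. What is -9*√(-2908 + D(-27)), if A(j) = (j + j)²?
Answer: -9*√(-2919 + 8748*I*√3) ≈ -711.84 - 862.07*I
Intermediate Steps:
A(j) = 4*j² (A(j) = (2*j)² = 4*j²)
Q(I) = 4*I^(5/2) (Q(I) = (4*I²)*√I = 4*I^(5/2))
D(a) = 16 + a + 4*a^(5/2) (D(a) = (a + 16) + 4*a^(5/2) = (16 + a) + 4*a^(5/2) = 16 + a + 4*a^(5/2))
-9*√(-2908 + D(-27)) = -9*√(-2908 + (16 - 27 + 4*(-27)^(5/2))) = -9*√(-2908 + (16 - 27 + 4*(2187*I*√3))) = -9*√(-2908 + (16 - 27 + 8748*I*√3)) = -9*√(-2908 + (-11 + 8748*I*√3)) = -9*√(-2919 + 8748*I*√3)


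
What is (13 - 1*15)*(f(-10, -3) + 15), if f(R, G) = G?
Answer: -24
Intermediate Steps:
(13 - 1*15)*(f(-10, -3) + 15) = (13 - 1*15)*(-3 + 15) = (13 - 15)*12 = -2*12 = -24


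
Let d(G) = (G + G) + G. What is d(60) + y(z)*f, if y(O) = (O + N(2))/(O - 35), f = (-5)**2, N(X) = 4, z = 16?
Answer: 2920/19 ≈ 153.68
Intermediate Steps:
d(G) = 3*G (d(G) = 2*G + G = 3*G)
f = 25
y(O) = (4 + O)/(-35 + O) (y(O) = (O + 4)/(O - 35) = (4 + O)/(-35 + O))
d(60) + y(z)*f = 3*60 + ((4 + 16)/(-35 + 16))*25 = 180 + (20/(-19))*25 = 180 - 1/19*20*25 = 180 - 20/19*25 = 180 - 500/19 = 2920/19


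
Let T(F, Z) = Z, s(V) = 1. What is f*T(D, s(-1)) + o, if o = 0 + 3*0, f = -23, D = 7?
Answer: -23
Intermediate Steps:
o = 0 (o = 0 + 0 = 0)
f*T(D, s(-1)) + o = -23*1 + 0 = -23 + 0 = -23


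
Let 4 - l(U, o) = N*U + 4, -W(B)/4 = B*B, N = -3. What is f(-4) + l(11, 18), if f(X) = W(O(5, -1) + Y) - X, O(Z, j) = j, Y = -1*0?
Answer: 33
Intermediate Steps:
Y = 0
W(B) = -4*B² (W(B) = -4*B*B = -4*B²)
l(U, o) = 3*U (l(U, o) = 4 - (-3*U + 4) = 4 - (4 - 3*U) = 4 + (-4 + 3*U) = 3*U)
f(X) = -4 - X (f(X) = -4*(-1 + 0)² - X = -4*(-1)² - X = -4*1 - X = -4 - X)
f(-4) + l(11, 18) = (-4 - 1*(-4)) + 3*11 = (-4 + 4) + 33 = 0 + 33 = 33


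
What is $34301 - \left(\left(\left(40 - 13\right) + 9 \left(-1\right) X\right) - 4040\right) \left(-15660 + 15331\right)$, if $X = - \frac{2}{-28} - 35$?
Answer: $- \frac{2365105}{2} \approx -1.1826 \cdot 10^{6}$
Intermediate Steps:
$X = - \frac{489}{14}$ ($X = \left(-2\right) \left(- \frac{1}{28}\right) - 35 = \frac{1}{14} - 35 = - \frac{489}{14} \approx -34.929$)
$34301 - \left(\left(\left(40 - 13\right) + 9 \left(-1\right) X\right) - 4040\right) \left(-15660 + 15331\right) = 34301 - \left(\left(\left(40 - 13\right) + 9 \left(-1\right) \left(- \frac{489}{14}\right)\right) - 4040\right) \left(-15660 + 15331\right) = 34301 - \left(\left(\left(40 - 13\right) - - \frac{4401}{14}\right) - 4040\right) \left(-329\right) = 34301 - \left(\left(27 + \frac{4401}{14}\right) - 4040\right) \left(-329\right) = 34301 - \left(\frac{4779}{14} - 4040\right) \left(-329\right) = 34301 - \left(- \frac{51781}{14}\right) \left(-329\right) = 34301 - \frac{2433707}{2} = - \frac{2365105}{2}$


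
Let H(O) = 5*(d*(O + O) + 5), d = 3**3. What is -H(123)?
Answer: -33235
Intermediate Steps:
d = 27
H(O) = 25 + 270*O (H(O) = 5*(27*(O + O) + 5) = 5*(27*(2*O) + 5) = 5*(54*O + 5) = 5*(5 + 54*O) = 25 + 270*O)
-H(123) = -(25 + 270*123) = -(25 + 33210) = -1*33235 = -33235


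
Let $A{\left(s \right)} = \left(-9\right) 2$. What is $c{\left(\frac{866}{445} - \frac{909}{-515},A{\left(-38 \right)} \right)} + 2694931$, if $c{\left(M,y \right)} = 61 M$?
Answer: $\frac{123532538424}{45835} \approx 2.6952 \cdot 10^{6}$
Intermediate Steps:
$A{\left(s \right)} = -18$
$c{\left(\frac{866}{445} - \frac{909}{-515},A{\left(-38 \right)} \right)} + 2694931 = 61 \left(\frac{866}{445} - \frac{909}{-515}\right) + 2694931 = 61 \left(866 \cdot \frac{1}{445} - - \frac{909}{515}\right) + 2694931 = 61 \left(\frac{866}{445} + \frac{909}{515}\right) + 2694931 = 61 \cdot \frac{170099}{45835} + 2694931 = \frac{10376039}{45835} + 2694931 = \frac{123532538424}{45835}$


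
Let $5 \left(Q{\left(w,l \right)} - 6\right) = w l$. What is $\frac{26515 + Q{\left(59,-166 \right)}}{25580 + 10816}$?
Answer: $\frac{40937}{60660} \approx 0.67486$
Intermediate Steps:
$Q{\left(w,l \right)} = 6 + \frac{l w}{5}$ ($Q{\left(w,l \right)} = 6 + \frac{w l}{5} = 6 + \frac{l w}{5}$)
$\frac{26515 + Q{\left(59,-166 \right)}}{25580 + 10816} = \frac{26515 + \left(6 + \frac{1}{5} \left(-166\right) 59\right)}{25580 + 10816} = \frac{26515 + \left(6 - \frac{9794}{5}\right)}{36396} = \left(26515 - \frac{9764}{5}\right) \frac{1}{36396} = \frac{122811}{5} \cdot \frac{1}{36396} = \frac{40937}{60660}$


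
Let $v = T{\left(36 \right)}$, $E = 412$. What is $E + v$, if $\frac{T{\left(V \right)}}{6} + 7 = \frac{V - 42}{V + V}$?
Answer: $\frac{739}{2} \approx 369.5$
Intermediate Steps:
$T{\left(V \right)} = -42 + \frac{3 \left(-42 + V\right)}{V}$ ($T{\left(V \right)} = -42 + 6 \frac{V - 42}{V + V} = -42 + 6 \frac{-42 + V}{2 V} = -42 + \frac{3 \left(-42 + V\right)}{V}$)
$v = - \frac{85}{2}$ ($v = -39 - \frac{126}{36} = -39 - \frac{7}{2} = - \frac{85}{2} \approx -42.5$)
$E + v = 412 - \frac{85}{2} = \frac{739}{2}$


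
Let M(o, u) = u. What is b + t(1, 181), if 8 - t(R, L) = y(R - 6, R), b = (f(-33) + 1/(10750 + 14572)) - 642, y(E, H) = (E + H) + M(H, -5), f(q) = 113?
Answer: -12964863/25322 ≈ -512.00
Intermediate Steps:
y(E, H) = -5 + E + H (y(E, H) = (E + H) - 5 = -5 + E + H)
b = -13395337/25322 (b = (113 + 1/(10750 + 14572)) - 642 = (113 + 1/25322) - 642 = 2861387/25322 - 642 = -13395337/25322 ≈ -529.00)
t(R, L) = 19 - 2*R (t(R, L) = 8 - (-5 + (R - 6) + R) = 8 - (-5 + (-6 + R) + R) = 8 - (-11 + 2*R) = 8 + (11 - 2*R) = 19 - 2*R)
b + t(1, 181) = -13395337/25322 + (19 - 2*1) = -13395337/25322 + (19 - 2) = -13395337/25322 + 17 = -12964863/25322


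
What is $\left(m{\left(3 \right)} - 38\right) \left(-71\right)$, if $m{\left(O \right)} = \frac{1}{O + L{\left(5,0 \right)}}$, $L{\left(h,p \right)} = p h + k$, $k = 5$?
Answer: $\frac{21513}{8} \approx 2689.1$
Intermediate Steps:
$L{\left(h,p \right)} = 5 + h p$ ($L{\left(h,p \right)} = p h + 5 = h p + 5 = 5 + h p$)
$m{\left(O \right)} = \frac{1}{5 + O}$ ($m{\left(O \right)} = \frac{1}{O + \left(5 + 5 \cdot 0\right)} = \frac{1}{O + \left(5 + 0\right)} = \frac{1}{O + 5} = \frac{1}{5 + O}$)
$\left(m{\left(3 \right)} - 38\right) \left(-71\right) = \left(\frac{1}{5 + 3} - 38\right) \left(-71\right) = \left(\frac{1}{8} - 38\right) \left(-71\right) = \left(- \frac{303}{8}\right) \left(-71\right) = \frac{21513}{8}$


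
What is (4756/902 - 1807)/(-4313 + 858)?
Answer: 19819/38005 ≈ 0.52148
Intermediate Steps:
(4756/902 - 1807)/(-4313 + 858) = (4756*(1/902) - 1807)/(-3455) = (58/11 - 1807)*(-1/3455) = -19819/11*(-1/3455) = 19819/38005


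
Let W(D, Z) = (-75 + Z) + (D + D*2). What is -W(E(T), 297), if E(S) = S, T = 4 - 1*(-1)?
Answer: -237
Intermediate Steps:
T = 5 (T = 4 + 1 = 5)
W(D, Z) = -75 + Z + 3*D (W(D, Z) = (-75 + Z) + (D + 2*D) = (-75 + Z) + 3*D = -75 + Z + 3*D)
-W(E(T), 297) = -(-75 + 297 + 3*5) = -(-75 + 297 + 15) = -1*237 = -237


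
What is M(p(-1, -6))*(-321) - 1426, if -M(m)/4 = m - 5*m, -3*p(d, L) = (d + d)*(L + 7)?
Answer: -4850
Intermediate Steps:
p(d, L) = -2*d*(7 + L)/3 (p(d, L) = -(d + d)*(L + 7)/3 = -2*d*(7 + L)/3)
M(m) = 16*m (M(m) = -4*(m - 5*m) = -(-16)*m = 16*m)
M(p(-1, -6))*(-321) - 1426 = (16*(-2/3*(-1)*(7 - 6)))*(-321) - 1426 = (16*(-2/3*(-1)*1))*(-321) - 1426 = (16*(2/3))*(-321) - 1426 = (32/3)*(-321) - 1426 = -3424 - 1426 = -4850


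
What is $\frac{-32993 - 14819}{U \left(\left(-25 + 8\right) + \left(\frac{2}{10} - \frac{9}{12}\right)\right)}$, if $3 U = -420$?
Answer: $- \frac{47812}{2457} \approx -19.46$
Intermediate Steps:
$U = -140$ ($U = \frac{1}{3} \left(-420\right) = -140$)
$\frac{-32993 - 14819}{U \left(\left(-25 + 8\right) + \left(\frac{2}{10} - \frac{9}{12}\right)\right)} = \frac{-32993 - 14819}{\left(-140\right) \left(\left(-25 + 8\right) + \left(\frac{2}{10} - \frac{9}{12}\right)\right)} = - \frac{47812}{\left(-140\right) \left(-17 + \left(2 \cdot \frac{1}{10} - \frac{3}{4}\right)\right)} = - \frac{47812}{\left(-140\right) \left(-17 + \left(\frac{1}{5} - \frac{3}{4}\right)\right)} = - \frac{47812}{\left(-140\right) \left(-17 - \frac{11}{20}\right)} = - \frac{47812}{\left(-140\right) \left(- \frac{351}{20}\right)} = - \frac{47812}{2457}$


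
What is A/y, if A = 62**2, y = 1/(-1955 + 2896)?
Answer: 3617204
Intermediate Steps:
y = 1/941 ≈ 0.0010627
A = 3844
A/y = 3844/(1/941) = 3844*941 = 3617204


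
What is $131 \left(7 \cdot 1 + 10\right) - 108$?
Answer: $2119$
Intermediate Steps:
$131 \left(7 \cdot 1 + 10\right) - 108 = 131 \left(7 + 10\right) - 108 = 131 \cdot 17 - 108 = 2227 - 108 = 2119$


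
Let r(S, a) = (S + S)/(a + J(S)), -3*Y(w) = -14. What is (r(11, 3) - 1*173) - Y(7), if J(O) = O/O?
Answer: -1033/6 ≈ -172.17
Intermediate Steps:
Y(w) = 14/3 (Y(w) = -⅓*(-14) = 14/3)
J(O) = 1
r(S, a) = 2*S/(1 + a) (r(S, a) = (S + S)/(a + 1) = (2*S)/(1 + a) = 2*S/(1 + a))
(r(11, 3) - 1*173) - Y(7) = (2*11/(1 + 3) - 1*173) - 1*14/3 = (2*11/4 - 173) - 14/3 = (2*11*(¼) - 173) - 14/3 = (11/2 - 173) - 14/3 = -335/2 - 14/3 = -1033/6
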